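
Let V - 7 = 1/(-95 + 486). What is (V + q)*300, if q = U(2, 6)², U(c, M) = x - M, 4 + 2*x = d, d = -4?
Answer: 12551400/391 ≈ 32101.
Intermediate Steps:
x = -4 (x = -2 + (½)*(-4) = -2 - 2 = -4)
U(c, M) = -4 - M
V = 2738/391 (V = 7 + 1/(-95 + 486) = 7 + 1/391 = 2738/391 ≈ 7.0026)
q = 100 (q = (-4 - 1*6)² = (-4 - 6)² = (-10)² = 100)
(V + q)*300 = (2738/391 + 100)*300 = (41838/391)*300 = 12551400/391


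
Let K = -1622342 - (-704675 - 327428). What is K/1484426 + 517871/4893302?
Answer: -529869125533/1815936178663 ≈ -0.29179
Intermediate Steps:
K = -590239 (K = -1622342 - 1*(-1032103) = -1622342 + 1032103 = -590239)
K/1484426 + 517871/4893302 = -590239/1484426 + 517871/4893302 = -529869125533/1815936178663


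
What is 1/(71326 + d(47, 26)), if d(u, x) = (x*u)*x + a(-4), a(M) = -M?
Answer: 1/103102 ≈ 9.6991e-6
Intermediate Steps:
d(u, x) = 4 + u*x**2 (d(u, x) = (x*u)*x - 1*(-4) = (u*x)*x + 4 = u*x**2 + 4 = 4 + u*x**2)
1/(71326 + d(47, 26)) = 1/(71326 + (4 + 47*26**2)) = 1/(71326 + (4 + 47*676)) = 1/(71326 + (4 + 31772)) = 1/(71326 + 31776) = 1/103102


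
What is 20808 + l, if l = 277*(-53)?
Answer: 6127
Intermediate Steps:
l = -14681
20808 + l = 20808 - 14681 = 6127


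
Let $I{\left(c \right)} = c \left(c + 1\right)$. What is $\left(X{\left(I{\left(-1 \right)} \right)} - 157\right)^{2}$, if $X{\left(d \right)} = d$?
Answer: $24649$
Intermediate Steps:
$I{\left(c \right)} = c \left(1 + c\right)$
$\left(X{\left(I{\left(-1 \right)} \right)} - 157\right)^{2} = \left(- (1 - 1) - 157\right)^{2} = \left(\left(-1\right) 0 - 157\right)^{2} = \left(0 - 157\right)^{2} = \left(-157\right)^{2} = 24649$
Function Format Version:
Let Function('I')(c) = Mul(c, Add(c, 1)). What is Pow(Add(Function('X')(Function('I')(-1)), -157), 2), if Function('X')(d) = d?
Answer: 24649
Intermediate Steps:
Function('I')(c) = Mul(c, Add(1, c))
Pow(Add(Function('X')(Function('I')(-1)), -157), 2) = Pow(Add(Mul(-1, Add(1, -1)), -157), 2) = Pow(Add(Mul(-1, 0), -157), 2) = Pow(Add(0, -157), 2) = Pow(-157, 2) = 24649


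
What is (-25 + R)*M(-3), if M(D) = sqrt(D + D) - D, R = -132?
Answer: -471 - 157*I*sqrt(6) ≈ -471.0 - 384.57*I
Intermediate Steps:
M(D) = -D + sqrt(2)*sqrt(D) (M(D) = sqrt(2*D) - D = sqrt(2)*sqrt(D) - D = -D + sqrt(2)*sqrt(D))
(-25 + R)*M(-3) = (-25 - 132)*(-1*(-3) + sqrt(2)*sqrt(-3)) = -157*(3 + sqrt(2)*(I*sqrt(3))) = -157*(3 + I*sqrt(6)) = -471 - 157*I*sqrt(6)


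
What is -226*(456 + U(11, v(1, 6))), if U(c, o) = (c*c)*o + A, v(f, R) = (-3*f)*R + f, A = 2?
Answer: 361374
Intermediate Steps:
v(f, R) = f - 3*R*f (v(f, R) = -3*R*f + f = f - 3*R*f)
U(c, o) = 2 + o*c² (U(c, o) = (c*c)*o + 2 = c²*o + 2 = o*c² + 2 = 2 + o*c²)
-226*(456 + U(11, v(1, 6))) = -226*(456 + (2 + (1*(1 - 3*6))*11²)) = -226*(456 + (2 + (1*(1 - 18))*121)) = -226*(456 + (2 + (1*(-17))*121)) = -226*(456 + (2 - 17*121)) = -226*(456 + (2 - 2057)) = -226*(456 - 2055) = -226*(-1599) = 361374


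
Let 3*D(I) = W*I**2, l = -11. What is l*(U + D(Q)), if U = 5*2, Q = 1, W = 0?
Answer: -110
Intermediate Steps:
D(I) = 0 (D(I) = (0*I**2)/3 = (1/3)*0 = 0)
U = 10
l*(U + D(Q)) = -11*(10 + 0) = -11*10 = -110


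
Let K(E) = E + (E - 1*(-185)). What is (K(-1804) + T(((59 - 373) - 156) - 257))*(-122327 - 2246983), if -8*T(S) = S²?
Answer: 658565115015/4 ≈ 1.6464e+11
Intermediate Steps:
K(E) = 185 + 2*E (K(E) = E + (E + 185) = E + (185 + E) = 185 + 2*E)
T(S) = -S²/8
(K(-1804) + T(((59 - 373) - 156) - 257))*(-122327 - 2246983) = ((185 + 2*(-1804)) - (((59 - 373) - 156) - 257)²/8)*(-122327 - 2246983) = ((185 - 3608) - ((-314 - 156) - 257)²/8)*(-2369310) = (-3423 - (-470 - 257)²/8)*(-2369310) = (-3423 - ⅛*(-727)²)*(-2369310) = (-3423 - ⅛*528529)*(-2369310) = (-3423 - 528529/8)*(-2369310) = -555913/8*(-2369310) = 658565115015/4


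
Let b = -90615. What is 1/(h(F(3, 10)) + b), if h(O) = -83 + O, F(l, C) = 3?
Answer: -1/90695 ≈ -1.1026e-5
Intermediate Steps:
1/(h(F(3, 10)) + b) = 1/((-83 + 3) - 90615) = 1/(-80 - 90615) = 1/(-90695) = -1/90695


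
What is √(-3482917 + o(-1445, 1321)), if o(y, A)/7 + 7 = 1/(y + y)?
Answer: 27*I*√138076430/170 ≈ 1866.3*I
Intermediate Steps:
o(y, A) = -49 + 7/(2*y) (o(y, A) = -49 + 7/(y + y) = -49 + 7/((2*y)) = -49 + 7*(1/(2*y)) = -49 + 7/(2*y))
√(-3482917 + o(-1445, 1321)) = √(-3482917 + (-49 + (7/2)/(-1445))) = √(-3482917 + (-49 + (7/2)*(-1/1445))) = √(-3482917 + (-49 - 7/2890)) = √(-3482917 - 141617/2890) = √(-10065771747/2890) = 27*I*√138076430/170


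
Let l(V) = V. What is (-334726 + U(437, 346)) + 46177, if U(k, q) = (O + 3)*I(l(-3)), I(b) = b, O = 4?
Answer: -288570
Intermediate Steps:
U(k, q) = -21 (U(k, q) = (4 + 3)*(-3) = 7*(-3) = -21)
(-334726 + U(437, 346)) + 46177 = (-334726 - 21) + 46177 = -334747 + 46177 = -288570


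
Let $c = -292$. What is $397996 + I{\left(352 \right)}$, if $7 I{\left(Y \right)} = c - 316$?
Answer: $\frac{2785364}{7} \approx 3.9791 \cdot 10^{5}$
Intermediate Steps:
$I{\left(Y \right)} = - \frac{608}{7}$ ($I{\left(Y \right)} = \frac{-292 - 316}{7} = \frac{1}{7} \left(-608\right) = - \frac{608}{7}$)
$397996 + I{\left(352 \right)} = 397996 - \frac{608}{7} = \frac{2785364}{7}$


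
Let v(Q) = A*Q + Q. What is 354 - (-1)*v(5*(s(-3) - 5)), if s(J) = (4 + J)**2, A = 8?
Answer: 174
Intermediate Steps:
v(Q) = 9*Q (v(Q) = 8*Q + Q = 9*Q)
354 - (-1)*v(5*(s(-3) - 5)) = 354 - (-1)*9*(5*((4 - 3)**2 - 5)) = 354 - (-1)*9*(5*(1**2 - 5)) = 354 - (-1)*9*(5*(1 - 5)) = 354 - (-1)*9*(5*(-4)) = 354 - (-1)*9*(-20) = 354 - (-1)*(-180) = 354 - 1*180 = 354 - 180 = 174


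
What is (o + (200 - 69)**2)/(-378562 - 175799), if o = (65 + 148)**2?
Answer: -62530/554361 ≈ -0.11280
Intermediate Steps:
o = 45369 (o = 213**2 = 45369)
(o + (200 - 69)**2)/(-378562 - 175799) = (45369 + (200 - 69)**2)/(-378562 - 175799) = (45369 + 131**2)/(-554361) = (45369 + 17161)*(-1/554361) = 62530*(-1/554361) = -62530/554361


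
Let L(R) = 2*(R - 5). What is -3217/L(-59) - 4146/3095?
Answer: 9425927/396160 ≈ 23.793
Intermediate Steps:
L(R) = -10 + 2*R (L(R) = 2*(-5 + R) = -10 + 2*R)
-3217/L(-59) - 4146/3095 = -3217/(-10 + 2*(-59)) - 4146/3095 = -3217/(-10 - 118) - 4146*1/3095 = -3217/(-128) - 4146/3095 = -3217*(-1/128) - 4146/3095 = 3217/128 - 4146/3095 = 9425927/396160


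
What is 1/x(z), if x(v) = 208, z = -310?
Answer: 1/208 ≈ 0.0048077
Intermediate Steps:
1/x(z) = 1/208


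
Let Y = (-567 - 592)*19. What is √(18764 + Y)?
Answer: I*√3257 ≈ 57.07*I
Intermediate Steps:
Y = -22021 (Y = -1159*19 = -22021)
√(18764 + Y) = √(18764 - 22021) = √(-3257) = I*√3257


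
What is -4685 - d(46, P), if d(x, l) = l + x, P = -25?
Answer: -4706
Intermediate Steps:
-4685 - d(46, P) = -4685 - (-25 + 46) = -4685 - 1*21 = -4685 - 21 = -4706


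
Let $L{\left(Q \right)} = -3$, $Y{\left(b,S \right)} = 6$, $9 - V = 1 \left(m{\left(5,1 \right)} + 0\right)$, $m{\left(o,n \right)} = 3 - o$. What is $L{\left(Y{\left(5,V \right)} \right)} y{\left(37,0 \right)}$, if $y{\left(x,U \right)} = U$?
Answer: $0$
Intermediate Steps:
$V = 11$ ($V = 9 - 1 \left(\left(3 - 5\right) + 0\right) = 9 - 1 \left(-2 + 0\right) = 9 - 1 \left(-2\right) = 9 - -2 = 9 + 2 = 11$)
$L{\left(Y{\left(5,V \right)} \right)} y{\left(37,0 \right)} = \left(-3\right) 0 = 0$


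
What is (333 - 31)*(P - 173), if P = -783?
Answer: -288712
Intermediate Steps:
(333 - 31)*(P - 173) = (333 - 31)*(-783 - 173) = 302*(-956) = -288712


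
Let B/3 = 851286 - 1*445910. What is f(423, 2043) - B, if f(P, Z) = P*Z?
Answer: -351939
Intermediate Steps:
B = 1216128 (B = 3*(851286 - 1*445910) = 3*(851286 - 445910) = 3*405376 = 1216128)
f(423, 2043) - B = 423*2043 - 1*1216128 = 864189 - 1216128 = -351939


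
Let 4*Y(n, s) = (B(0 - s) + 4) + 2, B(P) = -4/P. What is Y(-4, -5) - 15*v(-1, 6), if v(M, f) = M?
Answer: 163/10 ≈ 16.300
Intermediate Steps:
Y(n, s) = 3/2 + 1/s (Y(n, s) = ((-4/(0 - s) + 4) + 2)/4 = ((-4*(-1/s) + 4) + 2)/4 = ((-(-4)/s + 4) + 2)/4 = ((4/s + 4) + 2)/4 = ((4 + 4/s) + 2)/4 = (6 + 4/s)/4 = 3/2 + 1/s)
Y(-4, -5) - 15*v(-1, 6) = (3/2 + 1/(-5)) - 15*(-1) = (3/2 - ⅕) + 15 = 13/10 + 15 = 163/10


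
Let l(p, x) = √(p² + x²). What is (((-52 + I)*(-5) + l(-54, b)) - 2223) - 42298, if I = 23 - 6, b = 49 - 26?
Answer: -44346 + √3445 ≈ -44287.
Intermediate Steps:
b = 23
I = 17
(((-52 + I)*(-5) + l(-54, b)) - 2223) - 42298 = (((-52 + 17)*(-5) + √((-54)² + 23²)) - 2223) - 42298 = ((-35*(-5) + √(2916 + 529)) - 2223) - 42298 = ((175 + √3445) - 2223) - 42298 = (-2048 + √3445) - 42298 = -44346 + √3445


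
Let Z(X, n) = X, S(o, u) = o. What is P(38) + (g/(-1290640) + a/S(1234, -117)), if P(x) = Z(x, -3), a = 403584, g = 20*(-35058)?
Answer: 7278344701/19908122 ≈ 365.60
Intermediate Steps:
g = -701160
P(x) = x
P(38) + (g/(-1290640) + a/S(1234, -117)) = 38 + (-701160/(-1290640) + 403584/1234) = 38 + (-701160*(-1/1290640) + 403584*(1/1234)) = 38 + (17529/32266 + 201792/617) = 38 + 6521836065/19908122 = 7278344701/19908122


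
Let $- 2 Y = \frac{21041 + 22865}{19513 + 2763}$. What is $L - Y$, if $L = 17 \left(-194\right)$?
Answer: $- \frac{73444295}{22276} \approx -3297.0$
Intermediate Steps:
$Y = - \frac{21953}{22276}$ ($Y = - \frac{\left(21041 + 22865\right) \frac{1}{19513 + 2763}}{2} = - \frac{43906 \cdot \frac{1}{22276}}{2} = \left(- \frac{1}{2}\right) \frac{21953}{11138} = - \frac{21953}{22276} \approx -0.9855$)
$L = -3298$
$L - Y = -3298 - - \frac{21953}{22276} = -3298 + \frac{21953}{22276} = - \frac{73444295}{22276}$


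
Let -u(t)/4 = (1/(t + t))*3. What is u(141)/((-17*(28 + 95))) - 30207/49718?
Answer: -2968553903/4886135886 ≈ -0.60755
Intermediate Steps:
u(t) = -6/t (u(t) = -4*1/(t + t)*3 = -4*1/(2*t)*3 = -6/t)
u(141)/((-17*(28 + 95))) - 30207/49718 = (-6/141)/((-17*(28 + 95))) - 30207/49718 = (-6*1/141)/((-17*123)) - 30207*1/49718 = -2/47/(-2091) - 30207/49718 = -2/47*(-1/2091) - 30207/49718 = 2/98277 - 30207/49718 = -2968553903/4886135886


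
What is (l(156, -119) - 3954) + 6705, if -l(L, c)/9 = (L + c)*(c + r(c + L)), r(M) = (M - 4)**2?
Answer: -320259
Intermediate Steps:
r(M) = (-4 + M)**2
l(L, c) = -9*(L + c)*(c + (-4 + L + c)**2) (l(L, c) = -9*(L + c)*(c + (-4 + (c + L))**2) = -9*(L + c)*(c + (-4 + (L + c))**2) = -9*(L + c)*(c + (-4 + L + c)**2))
(l(156, -119) - 3954) + 6705 = ((-9*(-119)**2 - 9*156*(-119) - 9*156*(-4 + 156 - 119)**2 - 9*(-119)*(-4 + 156 - 119)**2) - 3954) + 6705 = ((-9*14161 + 167076 - 9*156*33**2 - 9*(-119)*33**2) - 3954) + 6705 = ((-127449 + 167076 - 9*156*1089 - 9*(-119)*1089) - 3954) + 6705 = ((-127449 + 167076 - 1528956 + 1166319) - 3954) + 6705 = (-323010 - 3954) + 6705 = -326964 + 6705 = -320259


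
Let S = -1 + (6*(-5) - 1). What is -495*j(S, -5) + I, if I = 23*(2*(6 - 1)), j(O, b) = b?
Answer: 2705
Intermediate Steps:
S = -32 (S = -1 + (-30 - 1) = -1 - 31 = -32)
I = 230 (I = 23*(2*5) = 23*10 = 230)
-495*j(S, -5) + I = -495*(-5) + 230 = 2475 + 230 = 2705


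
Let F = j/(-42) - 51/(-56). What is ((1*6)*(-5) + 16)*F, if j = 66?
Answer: 37/4 ≈ 9.2500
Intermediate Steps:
F = -37/56 (F = 66/(-42) - 51/(-56) = 66*(-1/42) - 51*(-1/56) = -11/7 + 51/56 = -37/56 ≈ -0.66071)
((1*6)*(-5) + 16)*F = ((1*6)*(-5) + 16)*(-37/56) = (6*(-5) + 16)*(-37/56) = (-30 + 16)*(-37/56) = -14*(-37/56) = 37/4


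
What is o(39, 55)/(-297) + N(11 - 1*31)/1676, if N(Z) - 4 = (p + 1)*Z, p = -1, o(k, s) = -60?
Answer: 8479/41481 ≈ 0.20441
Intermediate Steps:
N(Z) = 4 (N(Z) = 4 + (-1 + 1)*Z = 4 + 0*Z = 4 + 0 = 4)
o(39, 55)/(-297) + N(11 - 1*31)/1676 = -60/(-297) + 4/1676 = -60*(-1/297) + 4*(1/1676) = 20/99 + 1/419 = 8479/41481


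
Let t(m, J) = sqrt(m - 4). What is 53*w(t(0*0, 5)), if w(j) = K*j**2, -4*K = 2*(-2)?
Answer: -212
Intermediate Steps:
t(m, J) = sqrt(-4 + m)
K = 1 (K = -(-2)/2 = -1/4*(-4) = 1)
w(j) = j**2 (w(j) = 1*j**2 = j**2)
53*w(t(0*0, 5)) = 53*(sqrt(-4 + 0*0))**2 = 53*(sqrt(-4 + 0))**2 = 53*(sqrt(-4))**2 = 53*(2*I)**2 = 53*(-4) = -212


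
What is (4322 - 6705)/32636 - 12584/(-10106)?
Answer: 193304413/164909708 ≈ 1.1722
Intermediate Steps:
(4322 - 6705)/32636 - 12584/(-10106) = -2383*1/32636 - 12584*(-1/10106) = -2383/32636 + 6292/5053 = 193304413/164909708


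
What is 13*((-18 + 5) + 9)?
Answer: -52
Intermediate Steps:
13*((-18 + 5) + 9) = 13*(-13 + 9) = 13*(-4) = -52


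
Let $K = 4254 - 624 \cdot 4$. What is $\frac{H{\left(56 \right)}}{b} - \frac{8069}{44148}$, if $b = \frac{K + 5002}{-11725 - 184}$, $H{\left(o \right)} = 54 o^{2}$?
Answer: $- \frac{856097186437}{2869620} \approx -2.9833 \cdot 10^{5}$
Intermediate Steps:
$K = 1758$ ($K = 4254 - 2496 = 1758$)
$b = - \frac{6760}{11909}$ ($b = \frac{1758 + 5002}{-11725 - 184} = \frac{6760}{-11725 + \left(-5606 + 5422\right)} = \frac{6760}{-11725 - 184} = \frac{6760}{-11909} = 6760 \left(- \frac{1}{11909}\right) = - \frac{6760}{11909} \approx -0.56764$)
$\frac{H{\left(56 \right)}}{b} - \frac{8069}{44148} = \frac{54 \cdot 56^{2}}{- \frac{6760}{11909}} - \frac{8069}{44148} = 54 \cdot 3136 \left(- \frac{11909}{6760}\right) - \frac{8069}{44148} = 169344 \left(- \frac{11909}{6760}\right) - \frac{8069}{44148} = - \frac{252089712}{845} - \frac{8069}{44148} = - \frac{856097186437}{2869620}$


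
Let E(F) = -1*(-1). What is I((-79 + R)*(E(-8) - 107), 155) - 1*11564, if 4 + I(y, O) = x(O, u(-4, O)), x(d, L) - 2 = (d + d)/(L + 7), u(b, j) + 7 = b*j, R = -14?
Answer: -23133/2 ≈ -11567.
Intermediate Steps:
E(F) = 1
u(b, j) = -7 + b*j
x(d, L) = 2 + 2*d/(7 + L) (x(d, L) = 2 + (d + d)/(L + 7) = 2 + (2*d)/(7 + L) = 2 + 2*d/(7 + L))
I(y, O) = -5/2 (I(y, O) = -4 + 2*(7 + (-7 - 4*O) + O)/(7 + (-7 - 4*O)) = -4 + 2*(-3*O)/((-4*O)) = -4 + 2*(-1/(4*O))*(-3*O) = -4 + 3/2 = -5/2)
I((-79 + R)*(E(-8) - 107), 155) - 1*11564 = -5/2 - 1*11564 = -5/2 - 11564 = -23133/2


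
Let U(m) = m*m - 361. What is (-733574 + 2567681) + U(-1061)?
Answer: 2959467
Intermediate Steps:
U(m) = -361 + m² (U(m) = m² - 361 = -361 + m²)
(-733574 + 2567681) + U(-1061) = (-733574 + 2567681) + (-361 + (-1061)²) = 1834107 + (-361 + 1125721) = 1834107 + 1125360 = 2959467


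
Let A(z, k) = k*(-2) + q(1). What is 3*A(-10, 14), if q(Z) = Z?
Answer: -81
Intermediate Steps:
A(z, k) = 1 - 2*k (A(z, k) = k*(-2) + 1 = -2*k + 1 = 1 - 2*k)
3*A(-10, 14) = 3*(1 - 2*14) = 3*(1 - 28) = 3*(-27) = -81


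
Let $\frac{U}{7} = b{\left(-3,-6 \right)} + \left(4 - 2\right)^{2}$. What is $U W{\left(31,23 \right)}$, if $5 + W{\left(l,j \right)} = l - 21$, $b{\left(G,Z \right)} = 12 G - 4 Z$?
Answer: $-280$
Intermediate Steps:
$b{\left(G,Z \right)} = - 4 Z + 12 G$
$W{\left(l,j \right)} = -26 + l$ ($W{\left(l,j \right)} = -5 + \left(l - 21\right) = -5 + \left(-21 + l\right) = -26 + l$)
$U = -56$ ($U = 7 \left(\left(\left(-4\right) \left(-6\right) + 12 \left(-3\right)\right) + \left(4 - 2\right)^{2}\right) = 7 \left(\left(24 - 36\right) + 2^{2}\right) = 7 \left(-12 + 4\right) = 7 \left(-8\right) = -56$)
$U W{\left(31,23 \right)} = - 56 \left(-26 + 31\right) = \left(-56\right) 5 = -280$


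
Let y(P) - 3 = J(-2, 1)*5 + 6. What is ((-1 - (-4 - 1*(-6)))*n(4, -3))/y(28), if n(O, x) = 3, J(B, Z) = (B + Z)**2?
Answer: -9/14 ≈ -0.64286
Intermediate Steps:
y(P) = 14 (y(P) = 3 + ((-2 + 1)**2*5 + 6) = 3 + ((-1)**2*5 + 6) = 3 + (1*5 + 6) = 3 + (5 + 6) = 3 + 11 = 14)
((-1 - (-4 - 1*(-6)))*n(4, -3))/y(28) = ((-1 - (-4 - 1*(-6)))*3)/14 = ((-1 - (-4 + 6))*3)*(1/14) = ((-1 - 1*2)*3)*(1/14) = ((-1 - 2)*3)*(1/14) = -3*3*(1/14) = -9*1/14 = -9/14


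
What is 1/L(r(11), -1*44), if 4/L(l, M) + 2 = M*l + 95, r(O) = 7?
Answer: -215/4 ≈ -53.750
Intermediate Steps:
L(l, M) = 4/(93 + M*l) (L(l, M) = 4/(-2 + (M*l + 95)) = 4/(-2 + (95 + M*l)) = 4/(93 + M*l))
1/L(r(11), -1*44) = 1/(4/(93 - 1*44*7)) = 1/(4/(93 - 44*7)) = 1/(4/(93 - 308)) = 1/(4/(-215)) = 1/(4*(-1/215)) = 1/(-4/215) = -215/4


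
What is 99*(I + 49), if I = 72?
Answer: 11979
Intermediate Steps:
99*(I + 49) = 99*(72 + 49) = 99*121 = 11979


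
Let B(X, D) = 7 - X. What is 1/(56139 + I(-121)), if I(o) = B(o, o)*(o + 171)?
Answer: 1/62539 ≈ 1.5990e-5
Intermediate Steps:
I(o) = (7 - o)*(171 + o) (I(o) = (7 - o)*(o + 171) = (7 - o)*(171 + o))
1/(56139 + I(-121)) = 1/(56139 - (-7 - 121)*(171 - 121)) = 1/(56139 - 1*(-128)*50) = 1/(56139 + 6400) = 1/62539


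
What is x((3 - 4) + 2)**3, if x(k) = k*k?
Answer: 1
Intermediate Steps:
x(k) = k**2
x((3 - 4) + 2)**3 = (((3 - 4) + 2)**2)**3 = ((-1 + 2)**2)**3 = (1**2)**3 = 1**3 = 1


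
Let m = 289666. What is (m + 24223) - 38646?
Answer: 275243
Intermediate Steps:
(m + 24223) - 38646 = (289666 + 24223) - 38646 = 313889 - 38646 = 275243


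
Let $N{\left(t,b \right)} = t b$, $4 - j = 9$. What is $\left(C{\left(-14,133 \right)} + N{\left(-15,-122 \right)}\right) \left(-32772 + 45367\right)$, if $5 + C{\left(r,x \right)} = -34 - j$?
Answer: $22620620$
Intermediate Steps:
$j = -5$ ($j = 4 - 9 = -5$)
$C{\left(r,x \right)} = -34$ ($C{\left(r,x \right)} = -5 - 29 = -34$)
$N{\left(t,b \right)} = b t$
$\left(C{\left(-14,133 \right)} + N{\left(-15,-122 \right)}\right) \left(-32772 + 45367\right) = \left(-34 - -1830\right) \left(-32772 + 45367\right) = \left(-34 + 1830\right) 12595 = 1796 \cdot 12595 = 22620620$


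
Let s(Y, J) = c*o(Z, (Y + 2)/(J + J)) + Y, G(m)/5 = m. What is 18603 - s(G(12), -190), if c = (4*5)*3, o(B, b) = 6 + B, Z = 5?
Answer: 17883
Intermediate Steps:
G(m) = 5*m
c = 60 (c = 20*3 = 60)
s(Y, J) = 660 + Y (s(Y, J) = 60*(6 + 5) + Y = 60*11 + Y = 660 + Y)
18603 - s(G(12), -190) = 18603 - (660 + 5*12) = 18603 - (660 + 60) = 18603 - 1*720 = 18603 - 720 = 17883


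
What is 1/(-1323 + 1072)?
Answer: -1/251 ≈ -0.0039841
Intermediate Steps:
1/(-1323 + 1072) = 1/(-251) = -1/251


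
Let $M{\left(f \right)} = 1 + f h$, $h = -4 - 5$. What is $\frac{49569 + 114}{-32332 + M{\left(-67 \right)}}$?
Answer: $- \frac{16561}{10576} \approx -1.5659$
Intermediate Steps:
$h = -9$ ($h = -4 - 5 = -9$)
$M{\left(f \right)} = 1 - 9 f$ ($M{\left(f \right)} = 1 + f \left(-9\right) = 1 - 9 f$)
$\frac{49569 + 114}{-32332 + M{\left(-67 \right)}} = \frac{49569 + 114}{-32332 + \left(1 - -603\right)} = \frac{49683}{-32332 + \left(1 + 603\right)} = \frac{49683}{-32332 + 604} = \frac{49683}{-31728} = 49683 \left(- \frac{1}{31728}\right) = - \frac{16561}{10576}$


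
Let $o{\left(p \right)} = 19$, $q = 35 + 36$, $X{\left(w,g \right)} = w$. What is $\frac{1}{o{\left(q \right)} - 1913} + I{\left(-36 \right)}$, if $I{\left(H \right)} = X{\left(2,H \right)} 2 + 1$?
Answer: $\frac{9469}{1894} \approx 4.9995$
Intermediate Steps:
$q = 71$
$I{\left(H \right)} = 5$ ($I{\left(H \right)} = 2 \cdot 2 + 1 = 4 + 1 = 5$)
$\frac{1}{o{\left(q \right)} - 1913} + I{\left(-36 \right)} = \frac{1}{19 - 1913} + 5 = \frac{1}{-1894} + 5 = - \frac{1}{1894} + 5 = \frac{9469}{1894}$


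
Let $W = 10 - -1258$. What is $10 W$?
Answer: $12680$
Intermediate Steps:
$W = 1268$ ($W = 10 + 1258 = 1268$)
$10 W = 10 \cdot 1268 = 12680$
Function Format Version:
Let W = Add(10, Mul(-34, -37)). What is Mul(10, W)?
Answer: 12680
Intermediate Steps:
W = 1268 (W = Add(10, 1258) = 1268)
Mul(10, W) = Mul(10, 1268) = 12680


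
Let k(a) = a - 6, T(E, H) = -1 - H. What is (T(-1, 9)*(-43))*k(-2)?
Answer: -3440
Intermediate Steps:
k(a) = -6 + a
(T(-1, 9)*(-43))*k(-2) = ((-1 - 1*9)*(-43))*(-6 - 2) = ((-1 - 9)*(-43))*(-8) = -10*(-43)*(-8) = 430*(-8) = -3440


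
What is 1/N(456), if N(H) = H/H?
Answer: 1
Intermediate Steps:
N(H) = 1
1/N(456) = 1/1 = 1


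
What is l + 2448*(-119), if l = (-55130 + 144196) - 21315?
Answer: -223561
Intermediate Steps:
l = 67751 (l = 89066 - 21315 = 67751)
l + 2448*(-119) = 67751 + 2448*(-119) = 67751 - 291312 = -223561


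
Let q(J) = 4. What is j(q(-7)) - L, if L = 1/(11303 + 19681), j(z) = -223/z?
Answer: -1727359/30984 ≈ -55.750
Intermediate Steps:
j(z) = -223/z
L = 1/30984 ≈ 3.2275e-5
j(q(-7)) - L = -223/4 - 1*1/30984 = -223*¼ - 1/30984 = -223/4 - 1/30984 = -1727359/30984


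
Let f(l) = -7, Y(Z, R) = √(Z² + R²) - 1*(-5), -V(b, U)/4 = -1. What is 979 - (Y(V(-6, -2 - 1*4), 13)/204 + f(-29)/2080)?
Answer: 103850077/106080 - √185/204 ≈ 978.91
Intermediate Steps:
V(b, U) = 4 (V(b, U) = -4*(-1) = 4)
Y(Z, R) = 5 + √(R² + Z²) (Y(Z, R) = √(R² + Z²) + 5 = 5 + √(R² + Z²))
979 - (Y(V(-6, -2 - 1*4), 13)/204 + f(-29)/2080) = 979 - ((5 + √(13² + 4²))/204 - 7/2080) = 979 - ((5 + √(169 + 16))*(1/204) - 7*1/2080) = 979 - ((5 + √185)*(1/204) - 7/2080) = 979 - ((5/204 + √185/204) - 7/2080) = 979 - (2243/106080 + √185/204) = 979 + (-2243/106080 - √185/204) = 103850077/106080 - √185/204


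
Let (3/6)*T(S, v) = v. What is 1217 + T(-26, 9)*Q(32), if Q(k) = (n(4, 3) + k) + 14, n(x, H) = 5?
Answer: 2135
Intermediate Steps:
T(S, v) = 2*v
Q(k) = 19 + k (Q(k) = (5 + k) + 14 = 19 + k)
1217 + T(-26, 9)*Q(32) = 1217 + (2*9)*(19 + 32) = 1217 + 18*51 = 1217 + 918 = 2135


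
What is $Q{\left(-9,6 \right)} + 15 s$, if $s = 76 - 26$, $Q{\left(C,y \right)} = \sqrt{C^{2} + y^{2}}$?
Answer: $750 + 3 \sqrt{13} \approx 760.82$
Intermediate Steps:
$s = 50$
$Q{\left(-9,6 \right)} + 15 s = \sqrt{\left(-9\right)^{2} + 6^{2}} + 15 \cdot 50 = \sqrt{81 + 36} + 750 = \sqrt{117} + 750 = 3 \sqrt{13} + 750 = 750 + 3 \sqrt{13}$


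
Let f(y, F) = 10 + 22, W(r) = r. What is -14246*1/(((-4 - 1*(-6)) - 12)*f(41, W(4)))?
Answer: 7123/160 ≈ 44.519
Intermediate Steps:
f(y, F) = 32
-14246*1/(((-4 - 1*(-6)) - 12)*f(41, W(4))) = -14246*1/(32*((-4 - 1*(-6)) - 12)) = -14246*1/(32*((-4 + 6) - 12)) = -14246*1/(32*(2 - 12)) = -14246/(32*(-10)) = -14246/(-320) = -14246*(-1/320) = 7123/160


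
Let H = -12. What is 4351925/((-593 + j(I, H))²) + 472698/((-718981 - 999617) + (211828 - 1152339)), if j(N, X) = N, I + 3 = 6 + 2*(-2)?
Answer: 11405458063297/938229383124 ≈ 12.156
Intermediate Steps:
I = -1 (I = -3 + (6 + 2*(-2)) = -3 + (6 - 4) = -3 + 2 = -1)
4351925/((-593 + j(I, H))²) + 472698/((-718981 - 999617) + (211828 - 1152339)) = 4351925/((-593 - 1)²) + 472698/((-718981 - 999617) + (211828 - 1152339)) = 4351925/((-594)²) + 472698/(-1718598 - 940511) = 4351925/352836 + 472698/(-2659109) = 4351925*(1/352836) + 472698*(-1/2659109) = 4351925/352836 - 472698/2659109 = 11405458063297/938229383124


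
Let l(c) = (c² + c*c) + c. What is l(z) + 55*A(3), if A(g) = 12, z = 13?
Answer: 1011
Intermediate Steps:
l(c) = c + 2*c² (l(c) = (c² + c²) + c = 2*c² + c = c + 2*c²)
l(z) + 55*A(3) = 13*(1 + 2*13) + 55*12 = 13*(1 + 26) + 660 = 13*27 + 660 = 351 + 660 = 1011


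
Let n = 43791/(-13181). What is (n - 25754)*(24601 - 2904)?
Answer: -7366289128705/13181 ≈ -5.5886e+8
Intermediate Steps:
n = -43791/13181 (n = 43791*(-1/13181) = -43791/13181 ≈ -3.3223)
(n - 25754)*(24601 - 2904) = (-43791/13181 - 25754)*(24601 - 2904) = -339507265/13181*21697 = -7366289128705/13181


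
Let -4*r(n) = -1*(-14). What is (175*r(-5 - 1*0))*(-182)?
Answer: 111475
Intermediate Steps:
r(n) = -7/2 (r(n) = -(-1)*(-14)/4 = -¼*14 = -7/2)
(175*r(-5 - 1*0))*(-182) = (175*(-7/2))*(-182) = -1225/2*(-182) = 111475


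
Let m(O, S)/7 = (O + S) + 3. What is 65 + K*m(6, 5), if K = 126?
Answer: 12413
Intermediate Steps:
m(O, S) = 21 + 7*O + 7*S (m(O, S) = 7*((O + S) + 3) = 7*(3 + O + S) = 21 + 7*O + 7*S)
65 + K*m(6, 5) = 65 + 126*(21 + 7*6 + 7*5) = 65 + 126*(21 + 42 + 35) = 65 + 126*98 = 65 + 12348 = 12413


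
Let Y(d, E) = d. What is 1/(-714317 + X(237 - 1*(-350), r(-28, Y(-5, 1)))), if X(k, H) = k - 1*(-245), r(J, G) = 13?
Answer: -1/713485 ≈ -1.4016e-6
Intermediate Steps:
X(k, H) = 245 + k (X(k, H) = k + 245 = 245 + k)
1/(-714317 + X(237 - 1*(-350), r(-28, Y(-5, 1)))) = 1/(-714317 + (245 + (237 - 1*(-350)))) = 1/(-714317 + (245 + (237 + 350))) = 1/(-714317 + (245 + 587)) = 1/(-714317 + 832) = 1/(-713485) = -1/713485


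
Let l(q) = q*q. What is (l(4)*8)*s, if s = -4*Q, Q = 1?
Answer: -512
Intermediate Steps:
s = -4 (s = -4*1 = -4)
l(q) = q²
(l(4)*8)*s = (4²*8)*(-4) = (16*8)*(-4) = 128*(-4) = -512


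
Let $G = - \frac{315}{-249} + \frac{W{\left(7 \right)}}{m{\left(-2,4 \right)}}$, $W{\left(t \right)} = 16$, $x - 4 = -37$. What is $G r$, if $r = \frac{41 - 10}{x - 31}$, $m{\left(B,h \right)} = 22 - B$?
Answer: $- \frac{14911}{15936} \approx -0.93568$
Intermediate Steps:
$x = -33$ ($x = 4 - 37 = -33$)
$G = \frac{481}{249}$ ($G = - \frac{315}{-249} + \frac{16}{22 - -2} = \left(-315\right) \left(- \frac{1}{249}\right) + \frac{16}{22 + 2} = \frac{105}{83} + \frac{16}{24} = \frac{105}{83} + 16 \cdot \frac{1}{24} = \frac{105}{83} + \frac{2}{3} = \frac{481}{249} \approx 1.9317$)
$r = - \frac{31}{64}$ ($r = \frac{41 - 10}{-33 - 31} = \frac{31}{-64} = 31 \left(- \frac{1}{64}\right) = - \frac{31}{64} \approx -0.48438$)
$G r = \frac{481}{249} \left(- \frac{31}{64}\right) = - \frac{14911}{15936}$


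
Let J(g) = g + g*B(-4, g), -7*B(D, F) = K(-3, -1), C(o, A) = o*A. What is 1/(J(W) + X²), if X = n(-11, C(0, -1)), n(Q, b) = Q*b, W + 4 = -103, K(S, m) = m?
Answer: -7/856 ≈ -0.0081776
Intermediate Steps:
W = -107 (W = -4 - 103 = -107)
C(o, A) = A*o
B(D, F) = ⅐ (B(D, F) = -⅐*(-1) = ⅐)
X = 0 (X = -(-11)*0 = -11*0 = 0)
J(g) = 8*g/7 (J(g) = g + g*(⅐) = g + g/7 = 8*g/7)
1/(J(W) + X²) = 1/((8/7)*(-107) + 0²) = 1/(-856/7 + 0) = 1/(-856/7) = -7/856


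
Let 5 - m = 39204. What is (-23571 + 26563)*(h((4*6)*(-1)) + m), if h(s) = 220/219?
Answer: -25684408112/219 ≈ -1.1728e+8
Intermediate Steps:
m = -39199 (m = 5 - 1*39204 = 5 - 39204 = -39199)
h(s) = 220/219 (h(s) = 220*(1/219) = 220/219)
(-23571 + 26563)*(h((4*6)*(-1)) + m) = (-23571 + 26563)*(220/219 - 39199) = 2992*(-8584361/219) = -25684408112/219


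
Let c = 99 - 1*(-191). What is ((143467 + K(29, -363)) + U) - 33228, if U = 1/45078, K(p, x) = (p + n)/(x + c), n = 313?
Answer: 362747399263/3290694 ≈ 1.1023e+5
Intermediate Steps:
c = 290 (c = 99 + 191 = 290)
K(p, x) = (313 + p)/(290 + x) (K(p, x) = (p + 313)/(x + 290) = (313 + p)/(290 + x))
U = 1/45078 ≈ 2.2184e-5
((143467 + K(29, -363)) + U) - 33228 = ((143467 + (313 + 29)/(290 - 363)) + 1/45078) - 33228 = ((143467 + 342/(-73)) + 1/45078) - 33228 = ((143467 - 1/73*342) + 1/45078) - 33228 = ((143467 - 342/73) + 1/45078) - 33228 = (10472749/73 + 1/45078) - 33228 = 472090579495/3290694 - 33228 = 362747399263/3290694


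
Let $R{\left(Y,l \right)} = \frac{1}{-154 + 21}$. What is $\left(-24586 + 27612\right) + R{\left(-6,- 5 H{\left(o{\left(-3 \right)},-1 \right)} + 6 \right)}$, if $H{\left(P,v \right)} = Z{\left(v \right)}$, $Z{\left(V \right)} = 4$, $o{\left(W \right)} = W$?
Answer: $\frac{402457}{133} \approx 3026.0$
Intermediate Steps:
$H{\left(P,v \right)} = 4$
$R{\left(Y,l \right)} = - \frac{1}{133}$ ($R{\left(Y,l \right)} = \frac{1}{-133} = - \frac{1}{133}$)
$\left(-24586 + 27612\right) + R{\left(-6,- 5 H{\left(o{\left(-3 \right)},-1 \right)} + 6 \right)} = \left(-24586 + 27612\right) - \frac{1}{133} = 3026 - \frac{1}{133} = \frac{402457}{133}$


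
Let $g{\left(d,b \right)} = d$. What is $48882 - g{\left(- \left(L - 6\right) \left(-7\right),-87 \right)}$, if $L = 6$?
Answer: $48882$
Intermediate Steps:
$48882 - g{\left(- \left(L - 6\right) \left(-7\right),-87 \right)} = 48882 - - \left(6 - 6\right) \left(-7\right) = 48882 - - 0 \left(-7\right) = 48882 - \left(-1\right) 0 = 48882 - 0 = 48882 + 0 = 48882$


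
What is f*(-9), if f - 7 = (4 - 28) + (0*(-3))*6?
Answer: 153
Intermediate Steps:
f = -17 (f = 7 + ((4 - 28) + (0*(-3))*6) = 7 + (-24 + 0*6) = 7 + (-24 + 0) = 7 - 24 = -17)
f*(-9) = -17*(-9) = 153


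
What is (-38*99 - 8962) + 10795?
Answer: -1929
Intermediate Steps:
(-38*99 - 8962) + 10795 = (-3762 - 8962) + 10795 = -12724 + 10795 = -1929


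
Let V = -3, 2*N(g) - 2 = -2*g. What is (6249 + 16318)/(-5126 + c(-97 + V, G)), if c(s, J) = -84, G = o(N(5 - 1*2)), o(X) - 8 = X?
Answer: -22567/5210 ≈ -4.3315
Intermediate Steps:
N(g) = 1 - g (N(g) = 1 + (-2*g)/2 = 1 - g)
o(X) = 8 + X
G = 6 (G = 8 + (1 - (5 - 1*2)) = 8 + (1 - (5 - 2)) = 8 + (1 - 1*3) = 8 + (1 - 3) = 8 - 2 = 6)
(6249 + 16318)/(-5126 + c(-97 + V, G)) = (6249 + 16318)/(-5126 - 84) = 22567/(-5210) = 22567*(-1/5210) = -22567/5210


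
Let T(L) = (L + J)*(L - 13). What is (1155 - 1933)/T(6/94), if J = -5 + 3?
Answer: -859301/27664 ≈ -31.062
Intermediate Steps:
J = -2
T(L) = (-13 + L)*(-2 + L) (T(L) = (L - 2)*(L - 13) = (-2 + L)*(-13 + L) = (-13 + L)*(-2 + L))
(1155 - 1933)/T(6/94) = (1155 - 1933)/(26 + (6/94)² - 90/94) = -778/(26 + (6*(1/94))² - 90/94) = -778/(26 + (3/47)² - 15*3/47) = -778/(26 + 9/2209 - 45/47) = -778/55328/2209 = -778*2209/55328 = -859301/27664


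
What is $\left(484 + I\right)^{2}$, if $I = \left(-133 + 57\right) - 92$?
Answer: $99856$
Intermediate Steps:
$I = -168$ ($I = -76 - 92 = -168$)
$\left(484 + I\right)^{2} = \left(484 - 168\right)^{2} = 316^{2} = 99856$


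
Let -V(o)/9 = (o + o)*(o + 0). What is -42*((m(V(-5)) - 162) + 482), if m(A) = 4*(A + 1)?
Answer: 61992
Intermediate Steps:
V(o) = -18*o² (V(o) = -9*(o + o)*(o + 0) = -9*2*o*o = -18*o²)
m(A) = 4 + 4*A (m(A) = 4*(1 + A) = 4 + 4*A)
-42*((m(V(-5)) - 162) + 482) = -42*(((4 + 4*(-18*(-5)²)) - 162) + 482) = -42*(((4 + 4*(-18*25)) - 162) + 482) = -42*(((4 + 4*(-450)) - 162) + 482) = -42*(((4 - 1800) - 162) + 482) = -42*((-1796 - 162) + 482) = -42*(-1958 + 482) = -42*(-1476) = 61992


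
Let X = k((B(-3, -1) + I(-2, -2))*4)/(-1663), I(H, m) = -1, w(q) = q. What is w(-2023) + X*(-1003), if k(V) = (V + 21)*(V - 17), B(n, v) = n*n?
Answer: -2566864/1663 ≈ -1543.5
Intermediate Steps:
B(n, v) = n²
k(V) = (-17 + V)*(21 + V) (k(V) = (21 + V)*(-17 + V) = (-17 + V)*(21 + V))
X = -795/1663 (X = (-357 + (((-3)² - 1)*4)² + 4*(((-3)² - 1)*4))/(-1663) = (-357 + ((9 - 1)*4)² + 4*((9 - 1)*4))*(-1/1663) = (-357 + (8*4)² + 4*(8*4))*(-1/1663) = (-357 + 32² + 4*32)*(-1/1663) = (-357 + 1024 + 128)*(-1/1663) = 795*(-1/1663) = -795/1663 ≈ -0.47805)
w(-2023) + X*(-1003) = -2023 - 795/1663*(-1003) = -2023 + 797385/1663 = -2566864/1663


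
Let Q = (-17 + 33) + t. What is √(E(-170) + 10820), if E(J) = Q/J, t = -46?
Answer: √3127031/17 ≈ 104.02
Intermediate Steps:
Q = -30 (Q = (-17 + 33) - 46 = 16 - 46 = -30)
E(J) = -30/J
√(E(-170) + 10820) = √(-30/(-170) + 10820) = √(-30*(-1/170) + 10820) = √(3/17 + 10820) = √(183943/17) = √3127031/17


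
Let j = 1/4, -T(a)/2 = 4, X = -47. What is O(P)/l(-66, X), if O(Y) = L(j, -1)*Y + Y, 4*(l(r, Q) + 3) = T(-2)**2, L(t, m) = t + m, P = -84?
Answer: -21/13 ≈ -1.6154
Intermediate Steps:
T(a) = -8 (T(a) = -2*4 = -8)
j = 1/4 ≈ 0.25000
L(t, m) = m + t
l(r, Q) = 13 (l(r, Q) = -3 + (1/4)*(-8)**2 = -3 + (1/4)*64 = -3 + 16 = 13)
O(Y) = Y/4 (O(Y) = (-1 + 1/4)*Y + Y = -3*Y/4 + Y = Y/4)
O(P)/l(-66, X) = ((1/4)*(-84))/13 = -21*1/13 = -21/13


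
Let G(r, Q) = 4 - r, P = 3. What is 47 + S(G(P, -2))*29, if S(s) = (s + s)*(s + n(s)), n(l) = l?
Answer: 163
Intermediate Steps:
S(s) = 4*s**2 (S(s) = (s + s)*(s + s) = (2*s)*(2*s) = 4*s**2)
47 + S(G(P, -2))*29 = 47 + (4*(4 - 1*3)**2)*29 = 47 + (4*(4 - 3)**2)*29 = 47 + (4*1**2)*29 = 47 + (4*1)*29 = 47 + 4*29 = 47 + 116 = 163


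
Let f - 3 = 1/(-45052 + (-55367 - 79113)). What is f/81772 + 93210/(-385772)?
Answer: -342044851412375/1415849853565872 ≈ -0.24158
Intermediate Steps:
f = 538595/179532 (f = 3 + 1/(-45052 + (-55367 - 79113)) = 3 + 1/(-45052 - 134480) = 3 + 1/(-179532) = 3 - 1/179532 = 538595/179532 ≈ 3.0000)
f/81772 + 93210/(-385772) = (538595/179532)/81772 + 93210/(-385772) = (538595/179532)*(1/81772) + 93210*(-1/385772) = 538595/14680690704 - 46605/192886 = -342044851412375/1415849853565872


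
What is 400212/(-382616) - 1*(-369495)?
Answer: 35343574677/95654 ≈ 3.6949e+5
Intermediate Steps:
400212/(-382616) - 1*(-369495) = 400212*(-1/382616) + 369495 = -100053/95654 + 369495 = 35343574677/95654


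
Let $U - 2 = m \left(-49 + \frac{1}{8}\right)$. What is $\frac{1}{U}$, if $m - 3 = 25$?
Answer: $- \frac{2}{2733} \approx -0.0007318$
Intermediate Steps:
$m = 28$ ($m = 3 + 25 = 28$)
$U = - \frac{2733}{2}$ ($U = 2 + 28 \left(-49 + \frac{1}{8}\right) = 2 + 28 \left(- \frac{391}{8}\right) = 2 - \frac{2737}{2} = - \frac{2733}{2} \approx -1366.5$)
$\frac{1}{U} = \frac{1}{- \frac{2733}{2}} = - \frac{2}{2733}$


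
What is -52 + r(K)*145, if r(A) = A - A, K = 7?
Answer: -52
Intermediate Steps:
r(A) = 0
-52 + r(K)*145 = -52 + 0*145 = -52 + 0 = -52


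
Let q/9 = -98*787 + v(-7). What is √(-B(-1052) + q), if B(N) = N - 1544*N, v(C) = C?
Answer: I*√2317433 ≈ 1522.3*I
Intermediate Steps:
B(N) = -1543*N
q = -694197 (q = 9*(-98*787 - 7) = 9*(-77126 - 7) = 9*(-77133) = -694197)
√(-B(-1052) + q) = √(-(-1543)*(-1052) - 694197) = √(-1*1623236 - 694197) = √(-1623236 - 694197) = √(-2317433) = I*√2317433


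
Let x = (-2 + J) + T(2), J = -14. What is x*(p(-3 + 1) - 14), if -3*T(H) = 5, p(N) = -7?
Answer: 371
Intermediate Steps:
T(H) = -5/3 (T(H) = -⅓*5 = -5/3)
x = -53/3 (x = (-2 - 14) - 5/3 = -16 - 5/3 = -53/3 ≈ -17.667)
x*(p(-3 + 1) - 14) = -53*(-7 - 14)/3 = -53/3*(-21) = 371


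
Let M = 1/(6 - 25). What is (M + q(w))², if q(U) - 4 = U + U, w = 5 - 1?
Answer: 51529/361 ≈ 142.74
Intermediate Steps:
w = 4
M = -1/19 (M = 1/(-19) = -1/19 ≈ -0.052632)
q(U) = 4 + 2*U (q(U) = 4 + (U + U) = 4 + 2*U)
(M + q(w))² = (-1/19 + (4 + 2*4))² = (-1/19 + (4 + 8))² = (-1/19 + 12)² = (227/19)² = 51529/361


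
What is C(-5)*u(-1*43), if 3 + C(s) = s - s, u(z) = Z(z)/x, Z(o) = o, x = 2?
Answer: 129/2 ≈ 64.500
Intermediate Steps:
u(z) = z/2
C(s) = -3 (C(s) = -3 + (s - s) = -3 + 0 = -3)
C(-5)*u(-1*43) = -3*(-1*43)/2 = -3*(-43)/2 = -3*(-43/2) = 129/2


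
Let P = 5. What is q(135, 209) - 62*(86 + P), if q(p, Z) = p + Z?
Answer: -5298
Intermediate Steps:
q(p, Z) = Z + p
q(135, 209) - 62*(86 + P) = (209 + 135) - 62*(86 + 5) = 344 - 62*91 = 344 - 5642 = -5298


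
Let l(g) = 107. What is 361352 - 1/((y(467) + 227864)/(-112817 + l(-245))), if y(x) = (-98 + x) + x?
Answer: 8264131511/22870 ≈ 3.6135e+5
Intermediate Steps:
y(x) = -98 + 2*x
361352 - 1/((y(467) + 227864)/(-112817 + l(-245))) = 361352 - 1/(((-98 + 2*467) + 227864)/(-112817 + 107)) = 361352 - 1/(((-98 + 934) + 227864)/(-112710)) = 361352 - 1/((836 + 227864)*(-1/112710)) = 361352 - 1/(228700*(-1/112710)) = 361352 - 1/(-22870/11271) = 361352 - 1*(-11271/22870) = 361352 + 11271/22870 = 8264131511/22870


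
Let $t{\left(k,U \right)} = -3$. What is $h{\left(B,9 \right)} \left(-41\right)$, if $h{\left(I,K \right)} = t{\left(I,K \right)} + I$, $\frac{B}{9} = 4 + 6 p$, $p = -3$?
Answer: $5289$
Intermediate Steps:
$B = -126$ ($B = 9 \left(4 + 6 \left(-3\right)\right) = 9 \left(4 - 18\right) = 9 \left(-14\right) = -126$)
$h{\left(I,K \right)} = -3 + I$
$h{\left(B,9 \right)} \left(-41\right) = \left(-3 - 126\right) \left(-41\right) = \left(-129\right) \left(-41\right) = 5289$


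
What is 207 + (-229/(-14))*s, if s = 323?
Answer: 76865/14 ≈ 5490.4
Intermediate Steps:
207 + (-229/(-14))*s = 207 - 229/(-14)*323 = 207 - 229*(-1/14)*323 = 207 + (229/14)*323 = 207 + 73967/14 = 76865/14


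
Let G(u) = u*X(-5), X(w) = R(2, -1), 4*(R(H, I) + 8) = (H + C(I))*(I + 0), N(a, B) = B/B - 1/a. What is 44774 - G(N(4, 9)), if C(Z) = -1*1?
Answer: 716483/16 ≈ 44780.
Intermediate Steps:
N(a, B) = 1 - 1/a
C(Z) = -1
R(H, I) = -8 + I*(-1 + H)/4 (R(H, I) = -8 + ((H - 1)*(I + 0))/4 = -8 + ((-1 + H)*I)/4 = -8 + (I*(-1 + H))/4 = -8 + I*(-1 + H)/4)
X(w) = -33/4 (X(w) = -8 - 1/4*(-1) + (1/4)*2*(-1) = -8 + 1/4 - 1/2 = -33/4)
G(u) = -33*u/4 (G(u) = u*(-33/4) = -33*u/4)
44774 - G(N(4, 9)) = 44774 - (-33)*(-1 + 4)/4/4 = 44774 - (-33)*(1/4)*3/4 = 44774 - (-33)*3/(4*4) = 44774 - 1*(-99/16) = 44774 + 99/16 = 716483/16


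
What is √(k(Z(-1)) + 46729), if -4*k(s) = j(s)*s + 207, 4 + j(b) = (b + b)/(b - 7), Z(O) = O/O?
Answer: √420105/3 ≈ 216.05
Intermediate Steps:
Z(O) = 1
j(b) = -4 + 2*b/(-7 + b) (j(b) = -4 + (b + b)/(b - 7) = -4 + (2*b)/(-7 + b) = -4 + 2*b/(-7 + b))
k(s) = -207/4 - s*(14 - s)/(2*(-7 + s)) (k(s) = -((2*(14 - s)/(-7 + s))*s + 207)/4 = -(2*s*(14 - s)/(-7 + s) + 207)/4 = -(207 + 2*s*(14 - s)/(-7 + s))/4 = -207/4 - s*(14 - s)/(2*(-7 + s)))
√(k(Z(-1)) + 46729) = √((1449 - 235*1 + 2*1²)/(4*(-7 + 1)) + 46729) = √((¼)*(1449 - 235 + 2*1)/(-6) + 46729) = √((¼)*(-⅙)*(1449 - 235 + 2) + 46729) = √((¼)*(-⅙)*1216 + 46729) = √(-152/3 + 46729) = √(140035/3) = √420105/3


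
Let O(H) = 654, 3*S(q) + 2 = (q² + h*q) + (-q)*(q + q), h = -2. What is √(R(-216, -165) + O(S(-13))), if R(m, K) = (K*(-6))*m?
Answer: I*√213186 ≈ 461.72*I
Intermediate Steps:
S(q) = -⅔ - 2*q/3 - q²/3 (S(q) = -⅔ + ((q² - 2*q) + (-q)*(q + q))/3 = -⅔ + ((q² - 2*q) + (-q)*(2*q))/3 = -⅔ + ((q² - 2*q) - 2*q²)/3 = -⅔ + (-q² - 2*q)/3 = -⅔ + (-2*q/3 - q²/3) = -⅔ - 2*q/3 - q²/3)
R(m, K) = -6*K*m (R(m, K) = (-6*K)*m = -6*K*m)
√(R(-216, -165) + O(S(-13))) = √(-6*(-165)*(-216) + 654) = √(-213840 + 654) = √(-213186) = I*√213186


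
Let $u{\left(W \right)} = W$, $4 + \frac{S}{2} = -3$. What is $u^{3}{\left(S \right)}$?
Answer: $-2744$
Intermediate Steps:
$S = -14$ ($S = -8 + 2 \left(-3\right) = -8 - 6 = -14$)
$u^{3}{\left(S \right)} = \left(-14\right)^{3} = -2744$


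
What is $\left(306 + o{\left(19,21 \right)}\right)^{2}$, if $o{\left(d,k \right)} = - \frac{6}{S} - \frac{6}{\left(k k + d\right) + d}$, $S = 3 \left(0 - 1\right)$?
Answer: $\frac{21763920676}{229441} \approx 94856.0$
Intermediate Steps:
$S = -3$ ($S = 3 \left(-1\right) = -3$)
$o{\left(d,k \right)} = 2 - \frac{6}{k^{2} + 2 d}$ ($o{\left(d,k \right)} = - \frac{6}{-3} - \frac{6}{\left(k k + d\right) + d} = \left(-6\right) \left(- \frac{1}{3}\right) - \frac{6}{\left(k^{2} + d\right) + d} = 2 - \frac{6}{\left(d + k^{2}\right) + d} = 2 - \frac{6}{k^{2} + 2 d}$)
$\left(306 + o{\left(19,21 \right)}\right)^{2} = \left(306 + \frac{2 \left(-3 + 21^{2} + 2 \cdot 19\right)}{21^{2} + 2 \cdot 19}\right)^{2} = \left(306 + \frac{2 \left(-3 + 441 + 38\right)}{441 + 38}\right)^{2} = \left(306 + 2 \cdot \frac{1}{479} \cdot 476\right)^{2} = \left(306 + \frac{952}{479}\right)^{2} = \left(\frac{147526}{479}\right)^{2} = \frac{21763920676}{229441}$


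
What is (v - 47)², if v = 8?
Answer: 1521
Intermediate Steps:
(v - 47)² = (8 - 47)² = (-39)² = 1521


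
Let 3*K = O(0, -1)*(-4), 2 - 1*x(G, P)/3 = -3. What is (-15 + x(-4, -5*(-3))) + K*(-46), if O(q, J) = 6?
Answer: 368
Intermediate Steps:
x(G, P) = 15 (x(G, P) = 6 - 3*(-3) = 6 + 9 = 15)
K = -8 (K = (6*(-4))/3 = (⅓)*(-24) = -8)
(-15 + x(-4, -5*(-3))) + K*(-46) = (-15 + 15) - 8*(-46) = 0 + 368 = 368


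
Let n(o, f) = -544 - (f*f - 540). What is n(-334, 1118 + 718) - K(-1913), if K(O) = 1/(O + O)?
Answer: -12897063399/3826 ≈ -3.3709e+6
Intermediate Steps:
K(O) = 1/(2*O)
n(o, f) = -4 - f² (n(o, f) = -544 - (f² - 540) = -544 - (-540 + f²) = -544 + (540 - f²) = -4 - f²)
n(-334, 1118 + 718) - K(-1913) = (-4 - (1118 + 718)²) - 1/(2*(-1913)) = (-4 - 1*1836²) - (-1)/(2*1913) = (-4 - 1*3370896) - 1*(-1/3826) = (-4 - 3370896) + 1/3826 = -3370900 + 1/3826 = -12897063399/3826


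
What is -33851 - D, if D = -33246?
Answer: -605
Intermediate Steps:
-33851 - D = -33851 - 1*(-33246) = -33851 + 33246 = -605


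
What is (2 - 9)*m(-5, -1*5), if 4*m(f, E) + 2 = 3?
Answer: -7/4 ≈ -1.7500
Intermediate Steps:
m(f, E) = ¼ (m(f, E) = -½ + (¼)*3 = -½ + ¾ = ¼)
(2 - 9)*m(-5, -1*5) = (2 - 9)*(¼) = -7*¼ = -7/4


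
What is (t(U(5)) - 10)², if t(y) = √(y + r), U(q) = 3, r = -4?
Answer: (10 - I)² ≈ 99.0 - 20.0*I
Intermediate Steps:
t(y) = √(-4 + y) (t(y) = √(y - 4) = √(-4 + y))
(t(U(5)) - 10)² = (√(-4 + 3) - 10)² = (√(-1) - 10)² = (I - 10)² = (-10 + I)²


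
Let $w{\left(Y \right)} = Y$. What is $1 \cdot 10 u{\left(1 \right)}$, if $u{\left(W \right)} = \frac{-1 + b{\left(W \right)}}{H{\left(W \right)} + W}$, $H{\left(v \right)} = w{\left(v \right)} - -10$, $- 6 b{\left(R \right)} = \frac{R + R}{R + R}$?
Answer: $- \frac{35}{36} \approx -0.97222$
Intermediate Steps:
$b{\left(R \right)} = - \frac{1}{6}$ ($b{\left(R \right)} = - \frac{\left(R + R\right) \frac{1}{R + R}}{6} = - \frac{2 R \frac{1}{2 R}}{6} = \left(- \frac{1}{6}\right) 1 = - \frac{1}{6}$)
$H{\left(v \right)} = 10 + v$ ($H{\left(v \right)} = v - -10 = v + 10 = 10 + v$)
$u{\left(W \right)} = - \frac{7}{6 \left(10 + 2 W\right)}$ ($u{\left(W \right)} = \frac{-1 - \frac{1}{6}}{\left(10 + W\right) + W} = - \frac{7}{6 \left(10 + 2 W\right)}$)
$1 \cdot 10 u{\left(1 \right)} = 1 \cdot 10 \left(- \frac{7}{60 + 12 \cdot 1}\right) = 10 \left(- \frac{7}{60 + 12}\right) = 10 \left(- \frac{7}{72}\right) = - \frac{35}{36}$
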